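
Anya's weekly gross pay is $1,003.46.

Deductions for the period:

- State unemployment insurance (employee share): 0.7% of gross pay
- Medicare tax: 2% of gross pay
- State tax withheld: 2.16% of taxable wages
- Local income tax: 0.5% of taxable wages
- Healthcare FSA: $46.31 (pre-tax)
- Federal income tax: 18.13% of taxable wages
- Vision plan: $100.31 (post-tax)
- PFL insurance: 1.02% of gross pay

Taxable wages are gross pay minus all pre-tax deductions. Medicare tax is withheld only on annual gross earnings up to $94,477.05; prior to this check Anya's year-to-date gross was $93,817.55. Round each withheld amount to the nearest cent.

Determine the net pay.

$627.40

Healthcare FSA: $46.31
Taxable wages = $1,003.46 − $46.31 = $957.15
State tax withheld: $957.15 × 0.0216 = $20.67
Local income tax: $957.15 × 0.005 = $4.79
Federal income tax: $957.15 × 0.1813 = $173.53
State unemployment insurance (employee share): $1,003.46 × 0.007 = $7.02
PFL insurance: $1,003.46 × 0.0102 = $10.24
Medicare tax: only $94,477.05 − $93,817.55 = $659.50 of this check is subject → $659.50 × 0.02 = $13.19
Vision plan: $100.31
Total deductions = $46.31 + $20.67 + $4.79 + $173.53 + $7.02 + $10.24 + $13.19 + $100.31 = $376.06
Net pay = $1,003.46 − $376.06 = $627.40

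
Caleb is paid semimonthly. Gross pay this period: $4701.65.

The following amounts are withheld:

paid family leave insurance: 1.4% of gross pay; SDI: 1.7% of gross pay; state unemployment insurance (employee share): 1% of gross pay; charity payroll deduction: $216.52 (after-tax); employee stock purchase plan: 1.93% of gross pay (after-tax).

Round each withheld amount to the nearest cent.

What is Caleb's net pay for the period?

$4201.62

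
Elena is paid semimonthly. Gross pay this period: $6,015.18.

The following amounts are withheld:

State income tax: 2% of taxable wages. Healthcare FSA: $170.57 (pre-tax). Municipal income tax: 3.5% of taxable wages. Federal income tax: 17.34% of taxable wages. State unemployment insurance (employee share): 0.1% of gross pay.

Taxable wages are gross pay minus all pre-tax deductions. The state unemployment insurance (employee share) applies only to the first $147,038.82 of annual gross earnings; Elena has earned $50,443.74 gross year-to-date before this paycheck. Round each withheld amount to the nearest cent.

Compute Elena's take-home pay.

$4,503.68

Healthcare FSA: $170.57
Taxable wages = $6,015.18 − $170.57 = $5,844.61
Federal income tax: $5,844.61 × 0.1734 = $1,013.46
State income tax: $5,844.61 × 0.02 = $116.89
Municipal income tax: $5,844.61 × 0.035 = $204.56
State unemployment insurance (employee share): cap not yet reached, full $6,015.18 is subject → $6,015.18 × 0.001 = $6.02
Total deductions = $170.57 + $1,013.46 + $116.89 + $204.56 + $6.02 = $1,511.50
Net pay = $6,015.18 − $1,511.50 = $4,503.68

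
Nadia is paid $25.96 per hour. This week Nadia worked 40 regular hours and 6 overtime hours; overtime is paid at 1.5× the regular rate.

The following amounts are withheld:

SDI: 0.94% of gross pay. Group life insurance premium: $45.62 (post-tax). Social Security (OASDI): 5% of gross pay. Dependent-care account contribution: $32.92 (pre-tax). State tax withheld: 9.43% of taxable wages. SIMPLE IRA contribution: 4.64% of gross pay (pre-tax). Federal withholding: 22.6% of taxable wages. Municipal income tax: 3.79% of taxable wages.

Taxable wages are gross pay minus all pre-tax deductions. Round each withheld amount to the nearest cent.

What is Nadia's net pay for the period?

$636.21

Regular pay: 40 × $25.96 = $1,038.40
Overtime pay: 6 × $25.96 × 1.5 = $233.64
Gross pay = $1,038.40 + $233.64 = $1,272.04
Dependent-care account contribution: $32.92
SIMPLE IRA contribution: $1,272.04 × 0.0464 = $59.02
Pre-tax total = $32.92 + $59.02 = $91.94
Taxable wages = $1,272.04 − $91.94 = $1,180.10
Municipal income tax: $1,180.10 × 0.0379 = $44.73
Federal withholding: $1,180.10 × 0.226 = $266.70
State tax withheld: $1,180.10 × 0.0943 = $111.28
Social Security (OASDI): $1,272.04 × 0.05 = $63.60
SDI: $1,272.04 × 0.0094 = $11.96
Group life insurance premium: $45.62
Total deductions = $32.92 + $59.02 + $44.73 + $266.70 + $111.28 + $63.60 + $11.96 + $45.62 = $635.83
Net pay = $1,272.04 − $635.83 = $636.21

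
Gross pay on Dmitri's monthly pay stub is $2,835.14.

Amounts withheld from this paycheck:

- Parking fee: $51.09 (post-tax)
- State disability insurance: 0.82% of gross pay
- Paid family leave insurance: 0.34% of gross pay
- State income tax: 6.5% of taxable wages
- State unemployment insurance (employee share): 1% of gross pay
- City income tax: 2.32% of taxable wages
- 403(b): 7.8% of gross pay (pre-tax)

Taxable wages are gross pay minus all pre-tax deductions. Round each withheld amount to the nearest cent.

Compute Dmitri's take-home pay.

$2,271.12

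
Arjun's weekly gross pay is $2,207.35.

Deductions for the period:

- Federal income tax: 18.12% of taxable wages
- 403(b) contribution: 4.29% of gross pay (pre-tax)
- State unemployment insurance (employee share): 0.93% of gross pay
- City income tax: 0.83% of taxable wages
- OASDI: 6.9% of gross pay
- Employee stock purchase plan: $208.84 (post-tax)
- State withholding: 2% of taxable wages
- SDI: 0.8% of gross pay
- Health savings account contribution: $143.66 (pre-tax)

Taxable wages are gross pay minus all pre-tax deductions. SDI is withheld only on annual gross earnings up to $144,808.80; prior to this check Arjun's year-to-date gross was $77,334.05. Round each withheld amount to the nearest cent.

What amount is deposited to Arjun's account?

$1,157.15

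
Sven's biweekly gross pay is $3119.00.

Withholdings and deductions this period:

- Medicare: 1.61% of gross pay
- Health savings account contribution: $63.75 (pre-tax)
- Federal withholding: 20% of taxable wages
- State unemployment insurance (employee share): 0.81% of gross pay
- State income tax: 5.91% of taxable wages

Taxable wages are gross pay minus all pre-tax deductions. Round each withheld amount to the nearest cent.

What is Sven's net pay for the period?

$2188.15

Health savings account contribution: $63.75
Taxable wages = $3119.00 − $63.75 = $3055.25
State income tax: $3055.25 × 0.0591 = $180.57
Federal withholding: $3055.25 × 0.2 = $611.05
State unemployment insurance (employee share): $3119.00 × 0.0081 = $25.26
Medicare: $3119.00 × 0.0161 = $50.22
Total deductions = $63.75 + $180.57 + $611.05 + $25.26 + $50.22 = $930.85
Net pay = $3119.00 − $930.85 = $2188.15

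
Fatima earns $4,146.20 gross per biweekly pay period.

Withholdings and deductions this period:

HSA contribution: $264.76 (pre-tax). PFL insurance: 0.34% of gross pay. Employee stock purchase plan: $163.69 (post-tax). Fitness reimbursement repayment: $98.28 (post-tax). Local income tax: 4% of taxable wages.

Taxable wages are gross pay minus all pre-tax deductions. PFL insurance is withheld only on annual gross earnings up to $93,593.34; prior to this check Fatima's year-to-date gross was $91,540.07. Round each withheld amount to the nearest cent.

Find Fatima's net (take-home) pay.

HSA contribution: $264.76
Taxable wages = $4,146.20 − $264.76 = $3,881.44
Local income tax: $3,881.44 × 0.04 = $155.26
PFL insurance: only $93,593.34 − $91,540.07 = $2,053.27 of this check is subject → $2,053.27 × 0.0034 = $6.98
Employee stock purchase plan: $163.69
Fitness reimbursement repayment: $98.28
Total deductions = $264.76 + $155.26 + $6.98 + $163.69 + $98.28 = $688.97
Net pay = $4,146.20 − $688.97 = $3,457.23

$3,457.23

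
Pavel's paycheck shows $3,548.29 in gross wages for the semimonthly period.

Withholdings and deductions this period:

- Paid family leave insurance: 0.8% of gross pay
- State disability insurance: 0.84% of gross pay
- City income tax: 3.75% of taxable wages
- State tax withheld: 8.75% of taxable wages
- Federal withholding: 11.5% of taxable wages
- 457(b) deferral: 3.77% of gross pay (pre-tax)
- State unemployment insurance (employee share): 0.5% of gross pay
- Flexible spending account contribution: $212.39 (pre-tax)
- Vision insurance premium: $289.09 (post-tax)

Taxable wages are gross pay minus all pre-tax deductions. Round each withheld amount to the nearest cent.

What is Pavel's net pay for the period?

$2,068.59

Flexible spending account contribution: $212.39
457(b) deferral: $3,548.29 × 0.0377 = $133.77
Pre-tax total = $212.39 + $133.77 = $346.16
Taxable wages = $3,548.29 − $346.16 = $3,202.13
City income tax: $3,202.13 × 0.0375 = $120.08
State tax withheld: $3,202.13 × 0.0875 = $280.19
Federal withholding: $3,202.13 × 0.115 = $368.24
State disability insurance: $3,548.29 × 0.0084 = $29.81
State unemployment insurance (employee share): $3,548.29 × 0.005 = $17.74
Paid family leave insurance: $3,548.29 × 0.008 = $28.39
Vision insurance premium: $289.09
Total deductions = $212.39 + $133.77 + $120.08 + $280.19 + $368.24 + $29.81 + $17.74 + $28.39 + $289.09 = $1,479.70
Net pay = $3,548.29 − $1,479.70 = $2,068.59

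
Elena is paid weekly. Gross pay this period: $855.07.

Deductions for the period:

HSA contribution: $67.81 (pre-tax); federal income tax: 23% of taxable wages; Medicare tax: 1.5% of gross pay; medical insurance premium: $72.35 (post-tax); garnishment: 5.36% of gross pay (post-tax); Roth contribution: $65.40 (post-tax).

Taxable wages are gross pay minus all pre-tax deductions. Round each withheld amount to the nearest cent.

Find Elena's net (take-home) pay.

$409.78

HSA contribution: $67.81
Taxable wages = $855.07 − $67.81 = $787.26
Federal income tax: $787.26 × 0.23 = $181.07
Medicare tax: $855.07 × 0.015 = $12.83
Medical insurance premium: $72.35
Garnishment: $855.07 × 0.0536 = $45.83
Roth contribution: $65.40
Total deductions = $67.81 + $181.07 + $12.83 + $72.35 + $45.83 + $65.40 = $445.29
Net pay = $855.07 − $445.29 = $409.78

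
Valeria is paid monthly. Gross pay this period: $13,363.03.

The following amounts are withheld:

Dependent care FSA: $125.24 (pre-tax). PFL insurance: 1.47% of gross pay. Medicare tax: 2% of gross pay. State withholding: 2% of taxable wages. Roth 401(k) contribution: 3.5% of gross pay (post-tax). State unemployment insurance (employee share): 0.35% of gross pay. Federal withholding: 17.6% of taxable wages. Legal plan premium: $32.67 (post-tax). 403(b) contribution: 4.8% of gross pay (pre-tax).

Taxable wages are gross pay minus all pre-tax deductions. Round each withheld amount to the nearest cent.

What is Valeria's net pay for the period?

$9,116.62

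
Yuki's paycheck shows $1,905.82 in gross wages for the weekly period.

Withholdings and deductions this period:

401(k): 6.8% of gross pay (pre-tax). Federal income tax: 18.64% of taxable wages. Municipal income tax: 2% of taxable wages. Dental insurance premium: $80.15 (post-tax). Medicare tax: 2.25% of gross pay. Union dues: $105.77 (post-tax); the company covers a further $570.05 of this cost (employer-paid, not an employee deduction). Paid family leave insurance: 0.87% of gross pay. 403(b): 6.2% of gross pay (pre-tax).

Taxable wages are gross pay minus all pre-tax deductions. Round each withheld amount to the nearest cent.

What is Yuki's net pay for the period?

$1,070.46

401(k): $1,905.82 × 0.068 = $129.60
403(b): $1,905.82 × 0.062 = $118.16
Pre-tax total = $129.60 + $118.16 = $247.76
Taxable wages = $1,905.82 − $247.76 = $1,658.06
Federal income tax: $1,658.06 × 0.1864 = $309.06
Municipal income tax: $1,658.06 × 0.02 = $33.16
Medicare tax: $1,905.82 × 0.0225 = $42.88
Paid family leave insurance: $1,905.82 × 0.0087 = $16.58
Union dues: $105.77
Dental insurance premium: $80.15
(Employer's $570.05 toward union dues is not withheld from the employee.)
Total deductions = $129.60 + $118.16 + $309.06 + $33.16 + $42.88 + $16.58 + $105.77 + $80.15 = $835.36
Net pay = $1,905.82 − $835.36 = $1,070.46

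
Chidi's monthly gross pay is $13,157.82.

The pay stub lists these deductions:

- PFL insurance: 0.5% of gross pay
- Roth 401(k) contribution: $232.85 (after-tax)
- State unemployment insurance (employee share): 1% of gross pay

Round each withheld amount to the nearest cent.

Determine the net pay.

$12,727.60

State unemployment insurance (employee share): $13,157.82 × 0.01 = $131.58
PFL insurance: $13,157.82 × 0.005 = $65.79
Roth 401(k) contribution: $232.85
Total deductions = $131.58 + $65.79 + $232.85 = $430.22
Net pay = $13,157.82 − $430.22 = $12,727.60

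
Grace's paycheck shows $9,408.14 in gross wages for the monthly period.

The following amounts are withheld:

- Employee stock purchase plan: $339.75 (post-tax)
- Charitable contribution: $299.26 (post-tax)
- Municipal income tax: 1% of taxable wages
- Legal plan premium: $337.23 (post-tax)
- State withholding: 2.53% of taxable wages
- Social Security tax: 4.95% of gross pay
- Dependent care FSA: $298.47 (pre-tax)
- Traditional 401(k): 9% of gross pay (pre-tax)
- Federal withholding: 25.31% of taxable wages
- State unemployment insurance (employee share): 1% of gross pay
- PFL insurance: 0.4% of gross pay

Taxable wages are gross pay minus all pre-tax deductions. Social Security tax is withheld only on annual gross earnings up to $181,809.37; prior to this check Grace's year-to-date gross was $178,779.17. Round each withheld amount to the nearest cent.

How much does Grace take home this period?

$4,621.97

Traditional 401(k): $9,408.14 × 0.09 = $846.73
Dependent care FSA: $298.47
Pre-tax total = $846.73 + $298.47 = $1,145.20
Taxable wages = $9,408.14 − $1,145.20 = $8,262.94
State withholding: $8,262.94 × 0.0253 = $209.05
Municipal income tax: $8,262.94 × 0.01 = $82.63
Federal withholding: $8,262.94 × 0.2531 = $2,091.35
Social Security tax: only $181,809.37 − $178,779.17 = $3,030.20 of this check is subject → $3,030.20 × 0.0495 = $149.99
State unemployment insurance (employee share): $9,408.14 × 0.01 = $94.08
PFL insurance: $9,408.14 × 0.004 = $37.63
Employee stock purchase plan: $339.75
Charitable contribution: $299.26
Legal plan premium: $337.23
Total deductions = $846.73 + $298.47 + $209.05 + $82.63 + $2,091.35 + $149.99 + $94.08 + $37.63 + $339.75 + $299.26 + $337.23 = $4,786.17
Net pay = $9,408.14 − $4,786.17 = $4,621.97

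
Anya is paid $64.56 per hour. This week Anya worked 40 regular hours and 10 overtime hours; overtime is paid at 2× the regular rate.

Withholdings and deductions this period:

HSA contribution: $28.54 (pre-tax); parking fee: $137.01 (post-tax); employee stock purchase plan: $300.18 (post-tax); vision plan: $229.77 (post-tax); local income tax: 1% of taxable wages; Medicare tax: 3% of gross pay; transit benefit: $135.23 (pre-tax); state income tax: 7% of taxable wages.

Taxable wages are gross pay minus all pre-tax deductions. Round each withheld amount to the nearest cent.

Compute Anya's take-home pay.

$2,629.87

Regular pay: 40 × $64.56 = $2,582.40
Overtime pay: 10 × $64.56 × 2 = $1,291.20
Gross pay = $2,582.40 + $1,291.20 = $3,873.60
HSA contribution: $28.54
Transit benefit: $135.23
Pre-tax total = $28.54 + $135.23 = $163.77
Taxable wages = $3,873.60 − $163.77 = $3,709.83
Local income tax: $3,709.83 × 0.01 = $37.10
State income tax: $3,709.83 × 0.07 = $259.69
Medicare tax: $3,873.60 × 0.03 = $116.21
Parking fee: $137.01
Vision plan: $229.77
Employee stock purchase plan: $300.18
Total deductions = $28.54 + $135.23 + $37.10 + $259.69 + $116.21 + $137.01 + $229.77 + $300.18 = $1,243.73
Net pay = $3,873.60 − $1,243.73 = $2,629.87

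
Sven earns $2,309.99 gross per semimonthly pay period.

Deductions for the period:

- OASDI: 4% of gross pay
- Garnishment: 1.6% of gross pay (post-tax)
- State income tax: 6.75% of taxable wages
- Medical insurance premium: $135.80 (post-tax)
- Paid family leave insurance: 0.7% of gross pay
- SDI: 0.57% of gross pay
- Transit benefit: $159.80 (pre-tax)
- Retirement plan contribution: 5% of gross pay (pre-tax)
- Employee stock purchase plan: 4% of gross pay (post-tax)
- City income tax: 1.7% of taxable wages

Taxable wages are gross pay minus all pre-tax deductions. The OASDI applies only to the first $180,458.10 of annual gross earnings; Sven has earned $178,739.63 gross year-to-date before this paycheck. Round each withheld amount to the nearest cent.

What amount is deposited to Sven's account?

$1,499.52

Retirement plan contribution: $2,309.99 × 0.05 = $115.50
Transit benefit: $159.80
Pre-tax total = $115.50 + $159.80 = $275.30
Taxable wages = $2,309.99 − $275.30 = $2,034.69
State income tax: $2,034.69 × 0.0675 = $137.34
City income tax: $2,034.69 × 0.017 = $34.59
OASDI: only $180,458.10 − $178,739.63 = $1,718.47 of this check is subject → $1,718.47 × 0.04 = $68.74
SDI: $2,309.99 × 0.0057 = $13.17
Paid family leave insurance: $2,309.99 × 0.007 = $16.17
Employee stock purchase plan: $2,309.99 × 0.04 = $92.40
Garnishment: $2,309.99 × 0.016 = $36.96
Medical insurance premium: $135.80
Total deductions = $115.50 + $159.80 + $137.34 + $34.59 + $68.74 + $13.17 + $16.17 + $92.40 + $36.96 + $135.80 = $810.47
Net pay = $2,309.99 − $810.47 = $1,499.52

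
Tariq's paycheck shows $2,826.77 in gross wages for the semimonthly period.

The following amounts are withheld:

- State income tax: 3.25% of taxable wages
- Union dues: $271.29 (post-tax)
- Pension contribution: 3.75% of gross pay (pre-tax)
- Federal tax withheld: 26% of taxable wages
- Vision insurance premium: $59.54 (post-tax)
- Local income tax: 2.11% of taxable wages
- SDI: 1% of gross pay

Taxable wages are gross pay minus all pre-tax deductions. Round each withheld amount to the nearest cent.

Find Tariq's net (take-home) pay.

$1,508.43

Pension contribution: $2,826.77 × 0.0375 = $106.00
Taxable wages = $2,826.77 − $106.00 = $2,720.77
Local income tax: $2,720.77 × 0.0211 = $57.41
Federal tax withheld: $2,720.77 × 0.26 = $707.40
State income tax: $2,720.77 × 0.0325 = $88.43
SDI: $2,826.77 × 0.01 = $28.27
Union dues: $271.29
Vision insurance premium: $59.54
Total deductions = $106.00 + $57.41 + $707.40 + $88.43 + $28.27 + $271.29 + $59.54 = $1,318.34
Net pay = $2,826.77 − $1,318.34 = $1,508.43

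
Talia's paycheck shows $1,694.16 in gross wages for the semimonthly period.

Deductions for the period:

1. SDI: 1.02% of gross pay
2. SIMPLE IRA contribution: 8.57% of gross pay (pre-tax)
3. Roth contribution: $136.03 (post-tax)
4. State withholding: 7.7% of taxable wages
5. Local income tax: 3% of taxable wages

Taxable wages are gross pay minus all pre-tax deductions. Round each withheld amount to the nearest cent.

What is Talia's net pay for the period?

SIMPLE IRA contribution: $1,694.16 × 0.0857 = $145.19
Taxable wages = $1,694.16 − $145.19 = $1,548.97
Local income tax: $1,548.97 × 0.03 = $46.47
State withholding: $1,548.97 × 0.077 = $119.27
SDI: $1,694.16 × 0.0102 = $17.28
Roth contribution: $136.03
Total deductions = $145.19 + $46.47 + $119.27 + $17.28 + $136.03 = $464.24
Net pay = $1,694.16 − $464.24 = $1,229.92

$1,229.92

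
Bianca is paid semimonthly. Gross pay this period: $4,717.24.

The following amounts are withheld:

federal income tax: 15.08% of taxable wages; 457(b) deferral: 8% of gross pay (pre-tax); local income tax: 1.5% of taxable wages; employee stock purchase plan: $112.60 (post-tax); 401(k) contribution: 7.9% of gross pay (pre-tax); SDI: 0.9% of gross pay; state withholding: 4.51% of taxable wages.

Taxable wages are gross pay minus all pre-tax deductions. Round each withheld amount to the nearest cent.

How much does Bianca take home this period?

$2,975.46

401(k) contribution: $4,717.24 × 0.079 = $372.66
457(b) deferral: $4,717.24 × 0.08 = $377.38
Pre-tax total = $372.66 + $377.38 = $750.04
Taxable wages = $4,717.24 − $750.04 = $3,967.20
Federal income tax: $3,967.20 × 0.1508 = $598.25
Local income tax: $3,967.20 × 0.015 = $59.51
State withholding: $3,967.20 × 0.0451 = $178.92
SDI: $4,717.24 × 0.009 = $42.46
Employee stock purchase plan: $112.60
Total deductions = $372.66 + $377.38 + $598.25 + $59.51 + $178.92 + $42.46 + $112.60 = $1,741.78
Net pay = $4,717.24 − $1,741.78 = $2,975.46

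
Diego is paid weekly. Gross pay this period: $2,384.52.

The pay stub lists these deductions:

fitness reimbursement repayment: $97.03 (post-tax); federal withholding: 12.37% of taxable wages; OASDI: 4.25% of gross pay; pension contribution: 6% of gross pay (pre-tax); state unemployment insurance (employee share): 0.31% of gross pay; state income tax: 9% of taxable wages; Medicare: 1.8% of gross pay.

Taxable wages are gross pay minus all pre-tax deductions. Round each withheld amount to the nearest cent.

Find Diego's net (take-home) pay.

$1,513.77

Pension contribution: $2,384.52 × 0.06 = $143.07
Taxable wages = $2,384.52 − $143.07 = $2,241.45
State income tax: $2,241.45 × 0.09 = $201.73
Federal withholding: $2,241.45 × 0.1237 = $277.27
Medicare: $2,384.52 × 0.018 = $42.92
State unemployment insurance (employee share): $2,384.52 × 0.0031 = $7.39
OASDI: $2,384.52 × 0.0425 = $101.34
Fitness reimbursement repayment: $97.03
Total deductions = $143.07 + $201.73 + $277.27 + $42.92 + $7.39 + $101.34 + $97.03 = $870.75
Net pay = $2,384.52 − $870.75 = $1,513.77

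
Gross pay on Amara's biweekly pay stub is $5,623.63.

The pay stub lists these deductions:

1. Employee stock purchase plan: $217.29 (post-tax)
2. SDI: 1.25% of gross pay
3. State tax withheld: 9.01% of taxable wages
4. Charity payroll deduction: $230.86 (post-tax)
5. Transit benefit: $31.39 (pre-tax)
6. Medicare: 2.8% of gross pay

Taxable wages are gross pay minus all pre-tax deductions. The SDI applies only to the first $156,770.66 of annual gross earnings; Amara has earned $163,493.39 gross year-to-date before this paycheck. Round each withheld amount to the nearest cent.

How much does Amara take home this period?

$4,482.77

Transit benefit: $31.39
Taxable wages = $5,623.63 − $31.39 = $5,592.24
State tax withheld: $5,592.24 × 0.0901 = $503.86
SDI: annual cap $156,770.66 already reached (YTD $163,493.39), so $0.00
Medicare: $5,623.63 × 0.028 = $157.46
Charity payroll deduction: $230.86
Employee stock purchase plan: $217.29
Total deductions = $31.39 + $503.86 + $0.00 + $157.46 + $230.86 + $217.29 = $1,140.86
Net pay = $5,623.63 − $1,140.86 = $4,482.77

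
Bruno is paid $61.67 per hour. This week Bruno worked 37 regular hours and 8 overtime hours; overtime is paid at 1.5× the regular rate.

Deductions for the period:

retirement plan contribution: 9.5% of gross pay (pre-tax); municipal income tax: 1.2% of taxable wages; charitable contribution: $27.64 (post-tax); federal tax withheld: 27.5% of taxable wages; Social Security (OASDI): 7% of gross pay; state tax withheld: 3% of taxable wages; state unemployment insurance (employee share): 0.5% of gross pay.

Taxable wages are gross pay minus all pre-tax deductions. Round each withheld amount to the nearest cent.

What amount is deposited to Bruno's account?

Regular pay: 37 × $61.67 = $2281.79
Overtime pay: 8 × $61.67 × 1.5 = $740.04
Gross pay = $2281.79 + $740.04 = $3021.83
Retirement plan contribution: $3021.83 × 0.095 = $287.07
Taxable wages = $3021.83 − $287.07 = $2734.76
Federal tax withheld: $2734.76 × 0.275 = $752.06
Municipal income tax: $2734.76 × 0.012 = $32.82
State tax withheld: $2734.76 × 0.03 = $82.04
State unemployment insurance (employee share): $3021.83 × 0.005 = $15.11
Social Security (OASDI): $3021.83 × 0.07 = $211.53
Charitable contribution: $27.64
Total deductions = $287.07 + $752.06 + $32.82 + $82.04 + $15.11 + $211.53 + $27.64 = $1408.27
Net pay = $3021.83 − $1408.27 = $1613.56

$1613.56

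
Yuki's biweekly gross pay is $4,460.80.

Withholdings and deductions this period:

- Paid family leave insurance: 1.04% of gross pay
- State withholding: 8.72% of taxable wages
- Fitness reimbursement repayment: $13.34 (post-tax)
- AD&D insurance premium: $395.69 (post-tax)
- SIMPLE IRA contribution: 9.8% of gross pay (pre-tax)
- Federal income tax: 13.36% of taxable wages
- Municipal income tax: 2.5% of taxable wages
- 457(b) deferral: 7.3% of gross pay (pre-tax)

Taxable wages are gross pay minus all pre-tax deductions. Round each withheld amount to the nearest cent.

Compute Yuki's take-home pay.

$2,333.61

SIMPLE IRA contribution: $4,460.80 × 0.098 = $437.16
457(b) deferral: $4,460.80 × 0.073 = $325.64
Pre-tax total = $437.16 + $325.64 = $762.80
Taxable wages = $4,460.80 − $762.80 = $3,698.00
State withholding: $3,698.00 × 0.0872 = $322.47
Federal income tax: $3,698.00 × 0.1336 = $494.05
Municipal income tax: $3,698.00 × 0.025 = $92.45
Paid family leave insurance: $4,460.80 × 0.0104 = $46.39
Fitness reimbursement repayment: $13.34
AD&D insurance premium: $395.69
Total deductions = $437.16 + $325.64 + $322.47 + $494.05 + $92.45 + $46.39 + $13.34 + $395.69 = $2,127.19
Net pay = $4,460.80 − $2,127.19 = $2,333.61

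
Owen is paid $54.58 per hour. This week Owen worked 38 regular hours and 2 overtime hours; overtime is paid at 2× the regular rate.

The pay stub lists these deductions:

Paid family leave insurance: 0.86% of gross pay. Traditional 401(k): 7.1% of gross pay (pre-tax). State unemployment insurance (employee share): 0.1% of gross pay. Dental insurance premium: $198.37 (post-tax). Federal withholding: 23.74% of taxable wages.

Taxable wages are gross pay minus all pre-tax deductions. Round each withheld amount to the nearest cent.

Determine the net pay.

$1,403.66

Regular pay: 38 × $54.58 = $2,074.04
Overtime pay: 2 × $54.58 × 2 = $218.32
Gross pay = $2,074.04 + $218.32 = $2,292.36
Traditional 401(k): $2,292.36 × 0.071 = $162.76
Taxable wages = $2,292.36 − $162.76 = $2,129.60
Federal withholding: $2,129.60 × 0.2374 = $505.57
State unemployment insurance (employee share): $2,292.36 × 0.001 = $2.29
Paid family leave insurance: $2,292.36 × 0.0086 = $19.71
Dental insurance premium: $198.37
Total deductions = $162.76 + $505.57 + $2.29 + $19.71 + $198.37 = $888.70
Net pay = $2,292.36 − $888.70 = $1,403.66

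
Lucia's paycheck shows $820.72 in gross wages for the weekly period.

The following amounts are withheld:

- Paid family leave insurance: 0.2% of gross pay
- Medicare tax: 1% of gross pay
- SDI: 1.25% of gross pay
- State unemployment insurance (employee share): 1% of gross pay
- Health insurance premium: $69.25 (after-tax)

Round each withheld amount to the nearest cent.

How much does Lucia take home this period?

$723.15

SDI: $820.72 × 0.0125 = $10.26
Medicare tax: $820.72 × 0.01 = $8.21
State unemployment insurance (employee share): $820.72 × 0.01 = $8.21
Paid family leave insurance: $820.72 × 0.002 = $1.64
Health insurance premium: $69.25
Total deductions = $10.26 + $8.21 + $8.21 + $1.64 + $69.25 = $97.57
Net pay = $820.72 − $97.57 = $723.15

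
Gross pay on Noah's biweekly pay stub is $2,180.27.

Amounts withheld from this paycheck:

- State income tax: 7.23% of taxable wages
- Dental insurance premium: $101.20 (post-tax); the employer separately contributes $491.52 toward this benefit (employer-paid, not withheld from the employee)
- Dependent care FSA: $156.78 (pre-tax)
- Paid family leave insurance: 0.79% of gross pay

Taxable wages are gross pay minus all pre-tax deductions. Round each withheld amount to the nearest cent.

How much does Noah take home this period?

$1,758.77

Dependent care FSA: $156.78
Taxable wages = $2,180.27 − $156.78 = $2,023.49
State income tax: $2,023.49 × 0.0723 = $146.30
Paid family leave insurance: $2,180.27 × 0.0079 = $17.22
Dental insurance premium: $101.20
(Employer's $491.52 toward dental insurance premium is not withheld from the employee.)
Total deductions = $156.78 + $146.30 + $17.22 + $101.20 = $421.50
Net pay = $2,180.27 − $421.50 = $1,758.77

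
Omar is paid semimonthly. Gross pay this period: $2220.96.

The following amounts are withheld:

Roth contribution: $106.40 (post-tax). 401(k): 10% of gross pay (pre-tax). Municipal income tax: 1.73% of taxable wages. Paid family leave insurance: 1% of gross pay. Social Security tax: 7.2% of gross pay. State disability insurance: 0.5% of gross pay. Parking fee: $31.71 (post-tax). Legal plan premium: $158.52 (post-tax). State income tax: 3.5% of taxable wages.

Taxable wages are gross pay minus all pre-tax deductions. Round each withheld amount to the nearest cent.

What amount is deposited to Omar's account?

$1404.47

401(k): $2220.96 × 0.1 = $222.10
Taxable wages = $2220.96 − $222.10 = $1998.86
Municipal income tax: $1998.86 × 0.0173 = $34.58
State income tax: $1998.86 × 0.035 = $69.96
Social Security tax: $2220.96 × 0.072 = $159.91
Paid family leave insurance: $2220.96 × 0.01 = $22.21
State disability insurance: $2220.96 × 0.005 = $11.10
Parking fee: $31.71
Legal plan premium: $158.52
Roth contribution: $106.40
Total deductions = $222.10 + $34.58 + $69.96 + $159.91 + $22.21 + $11.10 + $31.71 + $158.52 + $106.40 = $816.49
Net pay = $2220.96 − $816.49 = $1404.47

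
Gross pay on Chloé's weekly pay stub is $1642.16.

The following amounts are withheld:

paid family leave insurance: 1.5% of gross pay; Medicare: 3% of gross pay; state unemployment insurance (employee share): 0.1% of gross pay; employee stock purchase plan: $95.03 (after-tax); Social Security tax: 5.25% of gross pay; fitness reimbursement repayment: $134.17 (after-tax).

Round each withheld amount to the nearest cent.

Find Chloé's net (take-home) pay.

Medicare: $1642.16 × 0.03 = $49.26
Social Security tax: $1642.16 × 0.0525 = $86.21
State unemployment insurance (employee share): $1642.16 × 0.001 = $1.64
Paid family leave insurance: $1642.16 × 0.015 = $24.63
Fitness reimbursement repayment: $134.17
Employee stock purchase plan: $95.03
Total deductions = $49.26 + $86.21 + $1.64 + $24.63 + $134.17 + $95.03 = $390.94
Net pay = $1642.16 − $390.94 = $1251.22

$1251.22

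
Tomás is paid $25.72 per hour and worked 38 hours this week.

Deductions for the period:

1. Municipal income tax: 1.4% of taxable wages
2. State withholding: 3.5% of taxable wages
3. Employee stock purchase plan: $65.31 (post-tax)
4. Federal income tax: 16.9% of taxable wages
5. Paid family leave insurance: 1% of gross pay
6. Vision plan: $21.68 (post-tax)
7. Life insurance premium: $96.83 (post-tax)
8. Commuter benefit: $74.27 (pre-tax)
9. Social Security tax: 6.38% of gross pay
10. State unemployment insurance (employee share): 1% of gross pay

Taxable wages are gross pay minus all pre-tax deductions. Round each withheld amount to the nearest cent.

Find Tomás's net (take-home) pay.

Gross pay: 38 × $25.72 = $977.36
Commuter benefit: $74.27
Taxable wages = $977.36 − $74.27 = $903.09
Federal income tax: $903.09 × 0.169 = $152.62
Municipal income tax: $903.09 × 0.014 = $12.64
State withholding: $903.09 × 0.035 = $31.61
Paid family leave insurance: $977.36 × 0.01 = $9.77
Social Security tax: $977.36 × 0.0638 = $62.36
State unemployment insurance (employee share): $977.36 × 0.01 = $9.77
Life insurance premium: $96.83
Employee stock purchase plan: $65.31
Vision plan: $21.68
Total deductions = $74.27 + $152.62 + $12.64 + $31.61 + $9.77 + $62.36 + $9.77 + $96.83 + $65.31 + $21.68 = $536.86
Net pay = $977.36 − $536.86 = $440.50

$440.50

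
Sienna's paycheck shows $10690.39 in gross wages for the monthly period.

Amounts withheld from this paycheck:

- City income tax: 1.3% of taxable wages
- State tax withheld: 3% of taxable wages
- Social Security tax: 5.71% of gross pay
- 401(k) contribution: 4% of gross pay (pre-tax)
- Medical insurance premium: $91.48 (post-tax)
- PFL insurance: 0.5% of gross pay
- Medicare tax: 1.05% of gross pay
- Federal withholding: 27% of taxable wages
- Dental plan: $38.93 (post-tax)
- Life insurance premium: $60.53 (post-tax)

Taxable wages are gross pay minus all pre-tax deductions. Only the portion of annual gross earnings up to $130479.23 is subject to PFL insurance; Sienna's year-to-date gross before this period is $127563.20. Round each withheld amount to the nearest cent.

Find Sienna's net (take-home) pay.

$6122.33

401(k) contribution: $10690.39 × 0.04 = $427.62
Taxable wages = $10690.39 − $427.62 = $10262.77
City income tax: $10262.77 × 0.013 = $133.42
Federal withholding: $10262.77 × 0.27 = $2770.95
State tax withheld: $10262.77 × 0.03 = $307.88
Medicare tax: $10690.39 × 0.0105 = $112.25
Social Security tax: $10690.39 × 0.0571 = $610.42
PFL insurance: only $130479.23 − $127563.20 = $2916.03 of this check is subject → $2916.03 × 0.005 = $14.58
Life insurance premium: $60.53
Medical insurance premium: $91.48
Dental plan: $38.93
Total deductions = $427.62 + $133.42 + $2770.95 + $307.88 + $112.25 + $610.42 + $14.58 + $60.53 + $91.48 + $38.93 = $4568.06
Net pay = $10690.39 − $4568.06 = $6122.33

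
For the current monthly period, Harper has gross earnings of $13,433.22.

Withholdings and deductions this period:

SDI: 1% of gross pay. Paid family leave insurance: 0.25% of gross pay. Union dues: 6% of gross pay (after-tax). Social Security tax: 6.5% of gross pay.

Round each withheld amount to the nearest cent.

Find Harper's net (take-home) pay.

Social Security tax: $13,433.22 × 0.065 = $873.16
Paid family leave insurance: $13,433.22 × 0.0025 = $33.58
SDI: $13,433.22 × 0.01 = $134.33
Union dues: $13,433.22 × 0.06 = $805.99
Total deductions = $873.16 + $33.58 + $134.33 + $805.99 = $1,847.06
Net pay = $13,433.22 − $1,847.06 = $11,586.16

$11,586.16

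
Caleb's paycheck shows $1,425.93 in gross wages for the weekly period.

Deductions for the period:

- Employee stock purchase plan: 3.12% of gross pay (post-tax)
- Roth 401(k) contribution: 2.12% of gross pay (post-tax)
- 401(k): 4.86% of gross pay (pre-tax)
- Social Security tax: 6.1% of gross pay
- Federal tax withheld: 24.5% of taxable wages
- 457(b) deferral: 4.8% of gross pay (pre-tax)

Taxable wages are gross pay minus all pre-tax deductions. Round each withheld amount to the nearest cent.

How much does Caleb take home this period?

401(k): $1,425.93 × 0.0486 = $69.30
457(b) deferral: $1,425.93 × 0.048 = $68.44
Pre-tax total = $69.30 + $68.44 = $137.74
Taxable wages = $1,425.93 − $137.74 = $1,288.19
Federal tax withheld: $1,288.19 × 0.245 = $315.61
Social Security tax: $1,425.93 × 0.061 = $86.98
Employee stock purchase plan: $1,425.93 × 0.0312 = $44.49
Roth 401(k) contribution: $1,425.93 × 0.0212 = $30.23
Total deductions = $69.30 + $68.44 + $315.61 + $86.98 + $44.49 + $30.23 = $615.05
Net pay = $1,425.93 − $615.05 = $810.88

$810.88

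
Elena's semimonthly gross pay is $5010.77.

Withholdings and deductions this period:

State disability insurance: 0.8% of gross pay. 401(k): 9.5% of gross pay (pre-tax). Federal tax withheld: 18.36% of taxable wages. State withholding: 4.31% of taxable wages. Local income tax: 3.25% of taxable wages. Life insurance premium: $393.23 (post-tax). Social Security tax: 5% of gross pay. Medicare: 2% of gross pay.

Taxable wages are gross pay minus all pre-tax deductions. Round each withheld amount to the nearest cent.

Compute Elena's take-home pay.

401(k): $5010.77 × 0.095 = $476.02
Taxable wages = $5010.77 − $476.02 = $4534.75
State withholding: $4534.75 × 0.0431 = $195.45
Federal tax withheld: $4534.75 × 0.1836 = $832.58
Local income tax: $4534.75 × 0.0325 = $147.38
Medicare: $5010.77 × 0.02 = $100.22
Social Security tax: $5010.77 × 0.05 = $250.54
State disability insurance: $5010.77 × 0.008 = $40.09
Life insurance premium: $393.23
Total deductions = $476.02 + $195.45 + $832.58 + $147.38 + $100.22 + $250.54 + $40.09 + $393.23 = $2435.51
Net pay = $5010.77 − $2435.51 = $2575.26

$2575.26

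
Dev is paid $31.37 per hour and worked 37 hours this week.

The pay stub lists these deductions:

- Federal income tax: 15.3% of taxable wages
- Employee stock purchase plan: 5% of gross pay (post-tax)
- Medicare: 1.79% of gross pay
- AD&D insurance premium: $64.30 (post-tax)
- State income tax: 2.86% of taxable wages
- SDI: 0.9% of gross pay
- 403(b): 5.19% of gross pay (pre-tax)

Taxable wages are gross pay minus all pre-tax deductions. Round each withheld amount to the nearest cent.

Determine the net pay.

$747.05

Gross pay: 37 × $31.37 = $1,160.69
403(b): $1,160.69 × 0.0519 = $60.24
Taxable wages = $1,160.69 − $60.24 = $1,100.45
Federal income tax: $1,100.45 × 0.153 = $168.37
State income tax: $1,100.45 × 0.0286 = $31.47
SDI: $1,160.69 × 0.009 = $10.45
Medicare: $1,160.69 × 0.0179 = $20.78
AD&D insurance premium: $64.30
Employee stock purchase plan: $1,160.69 × 0.05 = $58.03
Total deductions = $60.24 + $168.37 + $31.47 + $10.45 + $20.78 + $64.30 + $58.03 = $413.64
Net pay = $1,160.69 − $413.64 = $747.05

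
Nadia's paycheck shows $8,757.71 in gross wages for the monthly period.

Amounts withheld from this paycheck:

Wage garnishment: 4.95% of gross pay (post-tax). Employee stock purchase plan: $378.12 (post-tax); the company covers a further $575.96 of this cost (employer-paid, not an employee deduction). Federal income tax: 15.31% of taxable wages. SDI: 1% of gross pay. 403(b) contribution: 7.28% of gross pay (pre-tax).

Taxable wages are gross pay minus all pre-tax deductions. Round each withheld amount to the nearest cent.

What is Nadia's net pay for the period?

403(b) contribution: $8,757.71 × 0.0728 = $637.56
Taxable wages = $8,757.71 − $637.56 = $8,120.15
Federal income tax: $8,120.15 × 0.1531 = $1,243.19
SDI: $8,757.71 × 0.01 = $87.58
Employee stock purchase plan: $378.12
Wage garnishment: $8,757.71 × 0.0495 = $433.51
(Employer's $575.96 toward employee stock purchase plan is not withheld from the employee.)
Total deductions = $637.56 + $1,243.19 + $87.58 + $378.12 + $433.51 = $2,779.96
Net pay = $8,757.71 − $2,779.96 = $5,977.75

$5,977.75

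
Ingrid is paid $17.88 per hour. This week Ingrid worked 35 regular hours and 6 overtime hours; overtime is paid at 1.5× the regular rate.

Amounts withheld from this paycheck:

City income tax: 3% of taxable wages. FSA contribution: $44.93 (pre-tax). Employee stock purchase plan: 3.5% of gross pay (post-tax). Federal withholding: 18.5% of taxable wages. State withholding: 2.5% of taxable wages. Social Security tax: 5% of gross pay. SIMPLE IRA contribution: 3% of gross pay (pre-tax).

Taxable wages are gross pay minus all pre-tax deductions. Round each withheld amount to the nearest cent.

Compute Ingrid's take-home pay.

Regular pay: 35 × $17.88 = $625.80
Overtime pay: 6 × $17.88 × 1.5 = $160.92
Gross pay = $625.80 + $160.92 = $786.72
SIMPLE IRA contribution: $786.72 × 0.03 = $23.60
FSA contribution: $44.93
Pre-tax total = $23.60 + $44.93 = $68.53
Taxable wages = $786.72 − $68.53 = $718.19
City income tax: $718.19 × 0.03 = $21.55
Federal withholding: $718.19 × 0.185 = $132.87
State withholding: $718.19 × 0.025 = $17.95
Social Security tax: $786.72 × 0.05 = $39.34
Employee stock purchase plan: $786.72 × 0.035 = $27.54
Total deductions = $23.60 + $44.93 + $21.55 + $132.87 + $17.95 + $39.34 + $27.54 = $307.78
Net pay = $786.72 − $307.78 = $478.94

$478.94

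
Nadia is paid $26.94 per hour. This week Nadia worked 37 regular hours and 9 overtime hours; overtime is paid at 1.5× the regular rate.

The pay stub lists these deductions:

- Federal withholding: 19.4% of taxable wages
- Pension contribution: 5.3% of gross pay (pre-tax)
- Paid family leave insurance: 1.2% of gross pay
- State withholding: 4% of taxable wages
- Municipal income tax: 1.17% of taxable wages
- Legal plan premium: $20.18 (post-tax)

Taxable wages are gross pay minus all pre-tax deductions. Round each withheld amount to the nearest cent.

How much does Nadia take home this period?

Regular pay: 37 × $26.94 = $996.78
Overtime pay: 9 × $26.94 × 1.5 = $363.69
Gross pay = $996.78 + $363.69 = $1360.47
Pension contribution: $1360.47 × 0.053 = $72.10
Taxable wages = $1360.47 − $72.10 = $1288.37
Federal withholding: $1288.37 × 0.194 = $249.94
State withholding: $1288.37 × 0.04 = $51.53
Municipal income tax: $1288.37 × 0.0117 = $15.07
Paid family leave insurance: $1360.47 × 0.012 = $16.33
Legal plan premium: $20.18
Total deductions = $72.10 + $249.94 + $51.53 + $15.07 + $16.33 + $20.18 = $425.15
Net pay = $1360.47 − $425.15 = $935.32

$935.32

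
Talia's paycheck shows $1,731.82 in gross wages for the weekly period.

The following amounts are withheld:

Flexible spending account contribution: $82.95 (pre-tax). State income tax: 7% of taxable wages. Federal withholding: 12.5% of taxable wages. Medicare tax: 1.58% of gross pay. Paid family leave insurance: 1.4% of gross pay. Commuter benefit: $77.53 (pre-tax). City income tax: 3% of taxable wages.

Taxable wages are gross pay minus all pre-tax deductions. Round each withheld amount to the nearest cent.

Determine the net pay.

Flexible spending account contribution: $82.95
Commuter benefit: $77.53
Pre-tax total = $82.95 + $77.53 = $160.48
Taxable wages = $1,731.82 − $160.48 = $1,571.34
State income tax: $1,571.34 × 0.07 = $109.99
Federal withholding: $1,571.34 × 0.125 = $196.42
City income tax: $1,571.34 × 0.03 = $47.14
Paid family leave insurance: $1,731.82 × 0.014 = $24.25
Medicare tax: $1,731.82 × 0.0158 = $27.36
Total deductions = $82.95 + $77.53 + $109.99 + $196.42 + $47.14 + $24.25 + $27.36 = $565.64
Net pay = $1,731.82 − $565.64 = $1,166.18

$1,166.18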